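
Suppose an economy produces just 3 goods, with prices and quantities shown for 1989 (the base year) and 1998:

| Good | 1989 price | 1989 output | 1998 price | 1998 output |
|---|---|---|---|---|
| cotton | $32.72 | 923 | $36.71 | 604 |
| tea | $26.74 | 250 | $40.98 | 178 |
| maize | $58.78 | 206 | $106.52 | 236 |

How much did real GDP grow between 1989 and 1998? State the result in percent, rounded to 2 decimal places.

Real GDP 1989 = Nominal GDP 1989 = 32.72·923 + 26.74·250 + 58.78·206 = 48994.24.
Real GDP 1998 (at 1989 prices) = 32.72·604 + 26.74·178 + 58.78·236 = 38394.68.
Real growth = 38394.68/48994.24 − 1 = -0.2163.

-21.63%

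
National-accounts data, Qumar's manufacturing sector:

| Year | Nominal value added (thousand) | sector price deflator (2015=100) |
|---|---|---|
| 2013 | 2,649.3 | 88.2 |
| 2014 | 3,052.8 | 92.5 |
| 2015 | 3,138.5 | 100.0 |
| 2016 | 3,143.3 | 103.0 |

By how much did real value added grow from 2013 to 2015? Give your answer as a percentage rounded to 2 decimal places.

Real value added 2013 = 2649.3/0.882 = 3003.74.
Real value added 2015 = 3138.5/1.000 = 3138.50.
Change = 3138.50/3003.74 − 1 = 0.0449.

4.49%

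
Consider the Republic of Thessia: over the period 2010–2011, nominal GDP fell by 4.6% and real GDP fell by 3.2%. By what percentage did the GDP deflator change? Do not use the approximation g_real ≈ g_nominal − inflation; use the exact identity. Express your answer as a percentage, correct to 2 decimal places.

-1.45%

(1 + g_nom) = (1 + g_real)(1 + π), so π = 0.9540 / 0.9680 − 1 = -0.01446.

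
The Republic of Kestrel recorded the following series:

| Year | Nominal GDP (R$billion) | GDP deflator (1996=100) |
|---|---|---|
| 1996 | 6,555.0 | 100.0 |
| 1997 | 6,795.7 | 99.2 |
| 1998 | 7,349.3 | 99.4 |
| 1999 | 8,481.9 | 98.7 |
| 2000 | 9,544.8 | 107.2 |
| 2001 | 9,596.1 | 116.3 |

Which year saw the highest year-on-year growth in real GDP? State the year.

1997: real = 6795.7/0.992 = 6850.50; growth vs 1996 (6555.00) = 4.51%.
1998: real = 7349.3/0.994 = 7393.66; growth vs 1997 (6850.50) = 7.93%.
1999: real = 8481.9/0.987 = 8593.62; growth vs 1998 (7393.66) = 16.23%.
2000: real = 9544.8/1.072 = 8903.73; growth vs 1999 (8593.62) = 3.61%.
2001: real = 9596.1/1.163 = 8251.16; growth vs 2000 (8903.73) = -7.33%.

1999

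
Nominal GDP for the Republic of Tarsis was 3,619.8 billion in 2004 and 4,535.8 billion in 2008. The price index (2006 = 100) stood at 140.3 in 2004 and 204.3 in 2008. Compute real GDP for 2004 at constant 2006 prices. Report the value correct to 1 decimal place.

Real GDP = Nominal / (price index/100) = 3619.8 / 1.403 = 2580.04.

2,580.0 billion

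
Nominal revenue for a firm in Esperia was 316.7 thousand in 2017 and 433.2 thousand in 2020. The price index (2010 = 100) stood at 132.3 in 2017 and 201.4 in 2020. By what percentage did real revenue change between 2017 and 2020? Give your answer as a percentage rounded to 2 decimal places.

Real revenue 2017 = 316.7 / 1.323 = 239.38.
Real revenue 2020 = 433.2 / 2.014 = 215.09.
Real growth = 215.09 / 239.38 − 1 = -0.1015.

-10.15%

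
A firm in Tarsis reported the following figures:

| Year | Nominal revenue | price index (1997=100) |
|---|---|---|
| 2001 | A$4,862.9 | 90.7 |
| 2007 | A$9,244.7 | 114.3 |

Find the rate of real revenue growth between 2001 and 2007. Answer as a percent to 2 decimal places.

Real revenue 2001 = 4862.9 / 0.907 = 5361.52.
Real revenue 2007 = 9244.7 / 1.143 = 8088.10.
Real growth = 8088.10 / 5361.52 − 1 = 0.5085.

50.85%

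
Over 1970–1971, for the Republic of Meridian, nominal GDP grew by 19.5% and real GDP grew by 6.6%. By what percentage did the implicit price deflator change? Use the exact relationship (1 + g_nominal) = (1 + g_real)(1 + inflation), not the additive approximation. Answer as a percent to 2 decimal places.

(1 + g_nom) = (1 + g_real)(1 + π), so π = 1.1950 / 1.0660 − 1 = 0.12101.

12.10%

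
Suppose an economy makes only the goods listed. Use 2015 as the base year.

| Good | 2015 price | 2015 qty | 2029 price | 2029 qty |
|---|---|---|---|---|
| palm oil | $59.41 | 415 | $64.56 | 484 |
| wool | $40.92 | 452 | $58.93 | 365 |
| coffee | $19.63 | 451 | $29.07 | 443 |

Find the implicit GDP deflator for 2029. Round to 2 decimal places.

Nominal GDP 2029 = 64.56·484 + 58.93·365 + 29.07·443 = 65634.50.
Real GDP 2029 (at 2015 prices) = 59.41·484 + 40.92·365 + 19.63·443 = 52386.33.
Deflator = Nominal/Real × 100 = 65634.50/52386.33 × 100 = 125.289.

125.29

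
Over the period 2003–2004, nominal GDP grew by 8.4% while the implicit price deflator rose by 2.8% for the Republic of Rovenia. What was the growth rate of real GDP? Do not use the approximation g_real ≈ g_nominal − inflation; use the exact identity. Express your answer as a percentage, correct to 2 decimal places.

(1 + g_nom) = (1 + g_real)(1 + π), so g_real = 1.0840 / 1.0280 − 1 = 0.05447.

5.45%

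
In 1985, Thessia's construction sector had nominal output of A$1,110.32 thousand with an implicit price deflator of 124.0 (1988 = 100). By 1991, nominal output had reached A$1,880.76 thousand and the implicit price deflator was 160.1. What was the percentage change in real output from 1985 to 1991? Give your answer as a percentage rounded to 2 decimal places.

31.19%

Real output 1985 = 1110.32 / 1.240 = 895.42.
Real output 1991 = 1880.76 / 1.601 = 1174.74.
Real growth = 1174.74 / 895.42 − 1 = 0.3119.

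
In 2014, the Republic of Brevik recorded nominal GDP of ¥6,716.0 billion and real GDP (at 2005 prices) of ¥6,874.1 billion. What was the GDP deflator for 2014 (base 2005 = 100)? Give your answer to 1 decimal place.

GDP deflator = (Nominal / Real) × 100 = 6716.0 / 6874.1 × 100 = 97.70.

97.7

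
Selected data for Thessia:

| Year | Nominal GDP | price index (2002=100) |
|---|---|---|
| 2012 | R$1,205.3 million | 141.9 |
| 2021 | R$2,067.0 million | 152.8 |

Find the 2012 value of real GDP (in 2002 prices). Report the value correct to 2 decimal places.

R$849.40 million

Real GDP = Nominal / (price index/100) = 1205.3 / 1.419 = 849.40.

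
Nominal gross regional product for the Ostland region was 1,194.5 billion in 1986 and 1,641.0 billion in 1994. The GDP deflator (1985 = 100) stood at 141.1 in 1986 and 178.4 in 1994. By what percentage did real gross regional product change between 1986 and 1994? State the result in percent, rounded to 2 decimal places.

Deflate each year: 1986 → 1194.5/1.411 = 846.56; 1994 → 1641.0/1.784 = 919.84.
So real gross regional product changed by 919.84/846.56 − 1 = 0.0866, i.e. 8.66%.

8.66%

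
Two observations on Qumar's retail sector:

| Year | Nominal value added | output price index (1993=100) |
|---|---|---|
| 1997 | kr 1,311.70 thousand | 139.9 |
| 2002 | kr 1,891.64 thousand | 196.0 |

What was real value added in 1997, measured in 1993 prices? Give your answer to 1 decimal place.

Real value added = Nominal / (output price index/100) = 1311.70 / 1.399 = 937.60.

kr 937.6 thousand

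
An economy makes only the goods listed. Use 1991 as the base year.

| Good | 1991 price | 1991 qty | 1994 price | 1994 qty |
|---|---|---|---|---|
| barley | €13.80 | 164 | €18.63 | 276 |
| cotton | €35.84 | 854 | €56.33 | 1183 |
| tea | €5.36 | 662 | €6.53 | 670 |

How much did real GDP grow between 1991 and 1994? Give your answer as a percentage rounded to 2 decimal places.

Real GDP 1991 = Nominal GDP 1991 = 13.80·164 + 35.84·854 + 5.36·662 = 36418.88.
Real GDP 1994 (at 1991 prices) = 13.80·276 + 35.84·1183 + 5.36·670 = 49798.72.
Real growth = 49798.72/36418.88 − 1 = 0.3674.

36.74%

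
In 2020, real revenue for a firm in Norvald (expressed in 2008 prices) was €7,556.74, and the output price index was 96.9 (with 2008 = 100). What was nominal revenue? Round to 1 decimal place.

€7,322.5

Nominal revenue = Real × (output price index/100) = 7556.74 × 0.969 = 7322.48.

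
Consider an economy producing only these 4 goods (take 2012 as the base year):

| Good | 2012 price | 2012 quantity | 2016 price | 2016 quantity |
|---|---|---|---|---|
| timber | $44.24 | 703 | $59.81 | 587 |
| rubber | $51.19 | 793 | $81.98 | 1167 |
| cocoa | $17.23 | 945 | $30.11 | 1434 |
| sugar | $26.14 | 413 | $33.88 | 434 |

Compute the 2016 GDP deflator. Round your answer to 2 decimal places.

154.94

Nominal GDP 2016 = 59.81·587 + 81.98·1167 + 30.11·1434 + 33.88·434 = 188660.79.
Real GDP 2016 (at 2012 prices) = 44.24·587 + 51.19·1167 + 17.23·1434 + 26.14·434 = 121760.19.
Deflator = Nominal/Real × 100 = 188660.79/121760.19 × 100 = 154.945.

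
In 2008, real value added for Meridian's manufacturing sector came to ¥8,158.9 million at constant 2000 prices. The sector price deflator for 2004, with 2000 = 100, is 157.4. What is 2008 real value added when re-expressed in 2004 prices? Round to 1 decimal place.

Real value added in 2004 prices = Real value added in 2000 prices × (P_2004/P_2000) = 8158.9 × 1.574 = 12842.11.

¥12,842.1 million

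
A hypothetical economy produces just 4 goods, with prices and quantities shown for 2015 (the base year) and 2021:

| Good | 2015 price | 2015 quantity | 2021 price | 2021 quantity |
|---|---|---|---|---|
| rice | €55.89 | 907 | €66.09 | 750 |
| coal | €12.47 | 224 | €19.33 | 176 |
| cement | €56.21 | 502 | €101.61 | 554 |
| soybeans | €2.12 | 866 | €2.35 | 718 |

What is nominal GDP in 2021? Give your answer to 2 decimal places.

€110948.82

Nominal GDP 2021 = Σ (p_2021 × q_2021) = 66.09·750 + 19.33·176 + 101.61·554 + 2.35·718 = 110948.82.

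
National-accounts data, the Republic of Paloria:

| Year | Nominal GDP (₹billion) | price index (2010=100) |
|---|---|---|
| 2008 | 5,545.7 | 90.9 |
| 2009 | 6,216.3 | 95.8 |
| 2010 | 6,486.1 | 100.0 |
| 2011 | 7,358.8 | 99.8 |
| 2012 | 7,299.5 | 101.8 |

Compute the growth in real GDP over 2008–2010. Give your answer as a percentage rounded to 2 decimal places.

6.31%

Real GDP 2008 = 5545.7/0.909 = 6100.88.
Real GDP 2010 = 6486.1/1.000 = 6486.10.
Change = 6486.10/6100.88 − 1 = 0.0631.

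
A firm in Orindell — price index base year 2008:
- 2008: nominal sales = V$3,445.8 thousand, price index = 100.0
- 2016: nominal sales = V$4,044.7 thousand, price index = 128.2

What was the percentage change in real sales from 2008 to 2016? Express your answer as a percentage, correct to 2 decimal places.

Deflate each year: 2008 → 3445.8/1.000 = 3445.80; 2016 → 4044.7/1.282 = 3154.99.
So real sales changed by 3154.99/3445.80 − 1 = -0.0844, i.e. -8.44%.

-8.44%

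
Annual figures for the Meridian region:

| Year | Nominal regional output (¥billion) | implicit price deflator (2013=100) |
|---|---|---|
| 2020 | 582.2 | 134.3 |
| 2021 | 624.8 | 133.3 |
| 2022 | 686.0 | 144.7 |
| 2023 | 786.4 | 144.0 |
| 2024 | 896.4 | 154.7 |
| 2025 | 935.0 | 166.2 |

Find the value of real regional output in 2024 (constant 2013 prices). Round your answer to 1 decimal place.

Real regional output 2024 = 896.4 / 1.547 = 579.44.

¥579.4 billion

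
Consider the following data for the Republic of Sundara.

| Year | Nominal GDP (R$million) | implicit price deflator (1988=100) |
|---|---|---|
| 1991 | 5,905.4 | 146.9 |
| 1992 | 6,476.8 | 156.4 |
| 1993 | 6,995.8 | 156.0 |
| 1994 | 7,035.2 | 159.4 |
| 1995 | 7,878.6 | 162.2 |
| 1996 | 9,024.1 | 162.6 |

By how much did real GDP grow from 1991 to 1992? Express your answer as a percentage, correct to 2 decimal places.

Real GDP 1991 = 5905.4/1.469 = 4020.01.
Real GDP 1992 = 6476.8/1.564 = 4141.18.
Change = 4141.18/4020.01 − 1 = 0.0301.

3.01%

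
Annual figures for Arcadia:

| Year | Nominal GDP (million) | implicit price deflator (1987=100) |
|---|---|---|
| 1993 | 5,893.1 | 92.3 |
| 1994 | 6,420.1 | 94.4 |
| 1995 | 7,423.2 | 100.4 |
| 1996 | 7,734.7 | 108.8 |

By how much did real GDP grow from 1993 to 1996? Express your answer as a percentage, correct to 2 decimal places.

11.35%

Real GDP 1993 = 5893.1/0.923 = 6384.72.
Real GDP 1996 = 7734.7/1.088 = 7109.10.
Change = 7109.10/6384.72 − 1 = 0.1135.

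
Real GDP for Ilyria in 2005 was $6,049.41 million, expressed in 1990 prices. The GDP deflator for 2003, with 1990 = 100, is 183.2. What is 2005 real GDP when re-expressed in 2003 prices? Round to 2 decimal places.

Real GDP in 2003 prices = Real GDP in 1990 prices × (P_2003/P_1990) = 6049.41 × 1.832 = 11082.52.

$11,082.52 million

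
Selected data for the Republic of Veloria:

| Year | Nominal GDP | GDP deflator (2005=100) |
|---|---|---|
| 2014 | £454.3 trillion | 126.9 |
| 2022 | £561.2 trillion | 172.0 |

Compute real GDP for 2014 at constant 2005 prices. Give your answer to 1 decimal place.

£358.0 trillion

Real GDP = Nominal / (GDP deflator/100) = 454.3 / 1.269 = 358.00.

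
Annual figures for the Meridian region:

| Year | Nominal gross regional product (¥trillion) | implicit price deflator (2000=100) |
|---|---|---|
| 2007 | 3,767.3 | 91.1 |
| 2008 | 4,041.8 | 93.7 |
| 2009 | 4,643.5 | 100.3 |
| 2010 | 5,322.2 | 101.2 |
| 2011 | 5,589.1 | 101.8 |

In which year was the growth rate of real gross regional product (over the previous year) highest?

2010

2008: real = 4041.8/0.937 = 4313.55; growth vs 2007 (4135.35) = 4.31%.
2009: real = 4643.5/1.003 = 4629.61; growth vs 2008 (4313.55) = 7.33%.
2010: real = 5322.2/1.012 = 5259.09; growth vs 2009 (4629.61) = 13.60%.
2011: real = 5589.1/1.018 = 5490.28; growth vs 2010 (5259.09) = 4.40%.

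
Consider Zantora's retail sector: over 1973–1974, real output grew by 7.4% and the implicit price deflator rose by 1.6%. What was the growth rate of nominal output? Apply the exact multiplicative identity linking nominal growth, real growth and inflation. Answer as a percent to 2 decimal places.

(1 + g_nom) = (1 + g_real)(1 + π) = 1.0740 × 1.0160 = 1.09118.

9.12%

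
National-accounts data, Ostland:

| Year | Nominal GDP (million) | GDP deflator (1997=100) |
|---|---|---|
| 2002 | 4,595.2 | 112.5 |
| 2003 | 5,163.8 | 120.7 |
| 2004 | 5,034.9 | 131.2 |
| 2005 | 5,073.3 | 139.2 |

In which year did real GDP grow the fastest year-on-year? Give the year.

2003: real = 5163.8/1.207 = 4278.21; growth vs 2002 (4084.62) = 4.74%.
2004: real = 5034.9/1.312 = 3837.58; growth vs 2003 (4278.21) = -10.30%.
2005: real = 5073.3/1.392 = 3644.61; growth vs 2004 (3837.58) = -5.03%.

2003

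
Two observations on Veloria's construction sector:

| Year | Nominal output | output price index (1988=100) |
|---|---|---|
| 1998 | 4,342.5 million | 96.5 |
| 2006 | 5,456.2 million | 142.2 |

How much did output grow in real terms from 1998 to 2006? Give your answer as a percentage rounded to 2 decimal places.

Deflate each year: 1998 → 4342.5/0.965 = 4500.00; 2006 → 5456.2/1.422 = 3836.99.
So real output changed by 3836.99/4500.00 − 1 = -0.1473, i.e. -14.73%.

-14.73%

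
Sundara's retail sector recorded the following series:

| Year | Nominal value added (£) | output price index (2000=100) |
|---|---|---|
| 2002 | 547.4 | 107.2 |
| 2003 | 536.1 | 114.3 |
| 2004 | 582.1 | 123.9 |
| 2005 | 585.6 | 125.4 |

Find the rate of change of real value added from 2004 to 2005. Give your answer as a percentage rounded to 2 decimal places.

Real value added 2004 = 582.1/1.239 = 469.81.
Real value added 2005 = 585.6/1.254 = 466.99.
Change = 466.99/469.81 − 1 = -0.0060.

-0.60%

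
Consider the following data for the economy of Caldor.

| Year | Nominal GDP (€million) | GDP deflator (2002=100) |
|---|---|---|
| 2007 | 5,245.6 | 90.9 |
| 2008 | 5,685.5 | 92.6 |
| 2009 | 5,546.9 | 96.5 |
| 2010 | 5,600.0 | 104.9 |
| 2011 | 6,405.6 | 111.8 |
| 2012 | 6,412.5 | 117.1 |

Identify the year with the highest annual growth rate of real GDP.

2008: real = 5685.5/0.926 = 6139.85; growth vs 2007 (5770.74) = 6.40%.
2009: real = 5546.9/0.965 = 5748.08; growth vs 2008 (6139.85) = -6.38%.
2010: real = 5600.0/1.049 = 5338.42; growth vs 2009 (5748.08) = -7.13%.
2011: real = 6405.6/1.118 = 5729.52; growth vs 2010 (5338.42) = 7.33%.
2012: real = 6412.5/1.171 = 5476.09; growth vs 2011 (5729.52) = -4.42%.

2011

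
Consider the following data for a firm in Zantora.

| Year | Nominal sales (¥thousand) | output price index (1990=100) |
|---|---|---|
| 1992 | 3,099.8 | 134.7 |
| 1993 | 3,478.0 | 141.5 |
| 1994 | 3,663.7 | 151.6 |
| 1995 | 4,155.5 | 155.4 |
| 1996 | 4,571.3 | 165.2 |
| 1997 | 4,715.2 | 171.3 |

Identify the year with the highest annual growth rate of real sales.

1993: real = 3478.0/1.415 = 2457.95; growth vs 1992 (2301.26) = 6.81%.
1994: real = 3663.7/1.516 = 2416.69; growth vs 1993 (2457.95) = -1.68%.
1995: real = 4155.5/1.554 = 2674.07; growth vs 1994 (2416.69) = 10.65%.
1996: real = 4571.3/1.652 = 2767.13; growth vs 1995 (2674.07) = 3.48%.
1997: real = 4715.2/1.713 = 2752.60; growth vs 1996 (2767.13) = -0.53%.

1995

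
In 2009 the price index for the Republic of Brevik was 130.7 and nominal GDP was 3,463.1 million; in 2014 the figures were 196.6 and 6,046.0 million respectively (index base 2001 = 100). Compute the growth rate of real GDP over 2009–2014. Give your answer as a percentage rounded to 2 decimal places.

16.06%

Real GDP 2009 = 3463.1 / 1.307 = 2649.66.
Real GDP 2014 = 6046.0 / 1.966 = 3075.28.
Real growth = 3075.28 / 2649.66 − 1 = 0.1606.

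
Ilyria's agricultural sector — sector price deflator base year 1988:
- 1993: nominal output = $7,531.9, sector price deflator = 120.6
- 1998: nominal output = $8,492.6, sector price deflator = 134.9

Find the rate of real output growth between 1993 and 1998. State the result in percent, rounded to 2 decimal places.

Deflate each year: 1993 → 7531.9/1.206 = 6245.36; 1998 → 8492.6/1.349 = 6295.48.
So real output changed by 6295.48/6245.36 − 1 = 0.0080, i.e. 0.80%.

0.80%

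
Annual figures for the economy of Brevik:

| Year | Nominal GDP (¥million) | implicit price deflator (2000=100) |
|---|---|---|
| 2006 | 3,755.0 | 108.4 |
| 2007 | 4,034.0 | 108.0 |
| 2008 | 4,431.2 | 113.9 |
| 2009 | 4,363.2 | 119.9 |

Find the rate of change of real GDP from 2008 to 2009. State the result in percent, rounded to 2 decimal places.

-6.46%

Real GDP 2008 = 4431.2/1.139 = 3890.43.
Real GDP 2009 = 4363.2/1.199 = 3639.03.
Change = 3639.03/3890.43 − 1 = -0.0646.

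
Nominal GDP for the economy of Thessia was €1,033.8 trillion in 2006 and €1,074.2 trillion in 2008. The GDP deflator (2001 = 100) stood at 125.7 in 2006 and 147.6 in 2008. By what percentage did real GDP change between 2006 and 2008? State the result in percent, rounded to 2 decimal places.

Deflate each year: 2006 → 1033.8/1.257 = 822.43; 2008 → 1074.2/1.476 = 727.78.
So real GDP changed by 727.78/822.43 − 1 = -0.1151, i.e. -11.51%.

-11.51%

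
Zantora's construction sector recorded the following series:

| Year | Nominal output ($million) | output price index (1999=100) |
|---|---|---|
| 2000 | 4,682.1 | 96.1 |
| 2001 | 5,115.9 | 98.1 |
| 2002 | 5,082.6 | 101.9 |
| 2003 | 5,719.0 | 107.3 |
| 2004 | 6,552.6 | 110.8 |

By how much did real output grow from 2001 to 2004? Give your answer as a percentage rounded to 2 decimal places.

13.40%

Real output 2001 = 5115.9/0.981 = 5214.98.
Real output 2004 = 6552.6/1.108 = 5913.90.
Change = 5913.90/5214.98 − 1 = 0.1340.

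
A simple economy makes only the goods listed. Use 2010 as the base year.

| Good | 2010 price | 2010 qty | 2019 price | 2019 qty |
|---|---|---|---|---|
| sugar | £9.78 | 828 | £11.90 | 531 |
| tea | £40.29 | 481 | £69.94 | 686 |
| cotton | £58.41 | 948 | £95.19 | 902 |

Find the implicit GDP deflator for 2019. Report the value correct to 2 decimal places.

163.89

Nominal GDP 2019 = 11.90·531 + 69.94·686 + 95.19·902 = 140159.12.
Real GDP 2019 (at 2010 prices) = 9.78·531 + 40.29·686 + 58.41·902 = 85517.94.
Deflator = Nominal/Real × 100 = 140159.12/85517.94 × 100 = 163.894.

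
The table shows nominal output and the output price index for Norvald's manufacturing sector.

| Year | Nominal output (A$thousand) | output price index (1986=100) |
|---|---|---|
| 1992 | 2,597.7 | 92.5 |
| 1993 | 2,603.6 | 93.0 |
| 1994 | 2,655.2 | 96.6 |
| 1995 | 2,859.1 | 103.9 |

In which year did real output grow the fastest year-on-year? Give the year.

1993: real = 2603.6/0.930 = 2799.57; growth vs 1992 (2808.32) = -0.31%.
1994: real = 2655.2/0.966 = 2748.65; growth vs 1993 (2799.57) = -1.82%.
1995: real = 2859.1/1.039 = 2751.78; growth vs 1994 (2748.65) = 0.11%.

1995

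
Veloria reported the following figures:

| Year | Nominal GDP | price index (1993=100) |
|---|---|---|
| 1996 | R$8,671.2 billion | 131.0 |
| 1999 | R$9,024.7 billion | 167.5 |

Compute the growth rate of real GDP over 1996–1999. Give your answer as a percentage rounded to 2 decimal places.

-18.60%

Deflate each year: 1996 → 8671.2/1.310 = 6619.24; 1999 → 9024.7/1.675 = 5387.88.
So real GDP changed by 5387.88/6619.24 − 1 = -0.1860, i.e. -18.60%.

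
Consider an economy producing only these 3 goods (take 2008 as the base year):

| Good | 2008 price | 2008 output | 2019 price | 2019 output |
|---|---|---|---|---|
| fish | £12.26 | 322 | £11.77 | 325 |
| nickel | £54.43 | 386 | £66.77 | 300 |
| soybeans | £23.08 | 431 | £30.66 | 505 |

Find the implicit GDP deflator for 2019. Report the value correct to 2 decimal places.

123.06

Nominal GDP 2019 = 11.77·325 + 66.77·300 + 30.66·505 = 39339.55.
Real GDP 2019 (at 2008 prices) = 12.26·325 + 54.43·300 + 23.08·505 = 31968.90.
Deflator = Nominal/Real × 100 = 39339.55/31968.90 × 100 = 123.056.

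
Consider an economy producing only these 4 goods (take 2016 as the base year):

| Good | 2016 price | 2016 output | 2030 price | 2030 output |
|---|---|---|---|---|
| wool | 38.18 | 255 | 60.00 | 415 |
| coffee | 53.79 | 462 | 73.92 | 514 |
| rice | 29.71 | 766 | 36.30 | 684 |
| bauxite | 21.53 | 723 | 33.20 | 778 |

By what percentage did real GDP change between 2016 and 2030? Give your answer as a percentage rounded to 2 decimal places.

Real GDP 2016 = Nominal GDP 2016 = 38.18·255 + 53.79·462 + 29.71·766 + 21.53·723 = 72910.93.
Real GDP 2030 (at 2016 prices) = 38.18·415 + 53.79·514 + 29.71·684 + 21.53·778 = 80564.74.
Real growth = 80564.74/72910.93 − 1 = 0.1050.

10.50%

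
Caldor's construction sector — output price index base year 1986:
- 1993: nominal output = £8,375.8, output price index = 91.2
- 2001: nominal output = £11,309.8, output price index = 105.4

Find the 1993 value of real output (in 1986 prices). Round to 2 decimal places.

Real output = Nominal / (output price index/100) = 8375.8 / 0.912 = 9183.99.

£9,183.99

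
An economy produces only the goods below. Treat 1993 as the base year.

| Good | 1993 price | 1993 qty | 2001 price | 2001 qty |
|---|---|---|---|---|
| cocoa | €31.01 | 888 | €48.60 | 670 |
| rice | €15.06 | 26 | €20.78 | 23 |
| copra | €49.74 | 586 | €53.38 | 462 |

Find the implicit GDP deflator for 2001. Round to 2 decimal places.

130.83

Nominal GDP 2001 = 48.60·670 + 20.78·23 + 53.38·462 = 57701.50.
Real GDP 2001 (at 1993 prices) = 31.01·670 + 15.06·23 + 49.74·462 = 44102.96.
Deflator = Nominal/Real × 100 = 57701.50/44102.96 × 100 = 130.834.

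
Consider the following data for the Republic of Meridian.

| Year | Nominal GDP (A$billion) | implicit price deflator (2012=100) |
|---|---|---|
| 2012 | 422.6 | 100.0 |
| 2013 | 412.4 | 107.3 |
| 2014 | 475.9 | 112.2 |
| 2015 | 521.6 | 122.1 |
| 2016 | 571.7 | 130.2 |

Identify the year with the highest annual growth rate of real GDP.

2014

2013: real = 412.4/1.073 = 384.34; growth vs 2012 (422.60) = -9.05%.
2014: real = 475.9/1.122 = 424.15; growth vs 2013 (384.34) = 10.36%.
2015: real = 521.6/1.221 = 427.19; growth vs 2014 (424.15) = 0.72%.
2016: real = 571.7/1.302 = 439.09; growth vs 2015 (427.19) = 2.79%.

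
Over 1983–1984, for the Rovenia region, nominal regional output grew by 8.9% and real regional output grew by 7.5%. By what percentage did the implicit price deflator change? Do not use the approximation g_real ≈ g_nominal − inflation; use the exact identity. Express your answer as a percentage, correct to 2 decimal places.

1.30%

(1 + g_nom) = (1 + g_real)(1 + π), so π = 1.0890 / 1.0750 − 1 = 0.01302.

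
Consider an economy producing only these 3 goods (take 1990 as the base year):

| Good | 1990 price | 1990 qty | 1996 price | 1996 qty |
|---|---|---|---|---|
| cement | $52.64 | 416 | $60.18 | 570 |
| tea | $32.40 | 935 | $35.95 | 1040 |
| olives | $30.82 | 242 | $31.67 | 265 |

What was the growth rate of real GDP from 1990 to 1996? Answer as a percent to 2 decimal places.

Real GDP 1990 = Nominal GDP 1990 = 52.64·416 + 32.40·935 + 30.82·242 = 59650.68.
Real GDP 1996 (at 1990 prices) = 52.64·570 + 32.40·1040 + 30.82·265 = 71868.10.
Real growth = 71868.10/59650.68 − 1 = 0.2048.

20.48%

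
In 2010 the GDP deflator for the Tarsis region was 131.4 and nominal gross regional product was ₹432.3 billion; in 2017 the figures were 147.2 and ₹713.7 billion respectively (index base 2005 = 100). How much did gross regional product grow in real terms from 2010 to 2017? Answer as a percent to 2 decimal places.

Real gross regional product 2010 = 432.3 / 1.314 = 329.00.
Real gross regional product 2017 = 713.7 / 1.472 = 484.85.
Real growth = 484.85 / 329.00 − 1 = 0.4737.

47.37%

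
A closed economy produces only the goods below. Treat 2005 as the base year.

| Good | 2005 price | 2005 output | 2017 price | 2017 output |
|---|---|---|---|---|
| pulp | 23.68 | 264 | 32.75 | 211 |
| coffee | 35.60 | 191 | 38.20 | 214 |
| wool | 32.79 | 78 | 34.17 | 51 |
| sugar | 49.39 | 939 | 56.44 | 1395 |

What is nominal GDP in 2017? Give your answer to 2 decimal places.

Nominal GDP 2017 = Σ (p_2017 × q_2017) = 32.75·211 + 38.20·214 + 34.17·51 + 56.44·1395 = 95561.52.

95561.52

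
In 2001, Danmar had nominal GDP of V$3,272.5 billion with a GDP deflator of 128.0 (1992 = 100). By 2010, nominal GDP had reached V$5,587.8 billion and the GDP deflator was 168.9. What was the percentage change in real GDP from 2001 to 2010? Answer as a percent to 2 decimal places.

29.40%

Deflate each year: 2001 → 3272.5/1.280 = 2556.64; 2010 → 5587.8/1.689 = 3308.35.
So real GDP changed by 3308.35/2556.64 − 1 = 0.2940, i.e. 29.40%.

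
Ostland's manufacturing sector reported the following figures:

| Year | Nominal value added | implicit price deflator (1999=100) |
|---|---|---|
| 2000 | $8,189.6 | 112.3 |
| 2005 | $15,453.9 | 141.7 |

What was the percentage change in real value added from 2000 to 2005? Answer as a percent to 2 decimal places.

Real value added 2000 = 8189.6 / 1.123 = 7292.61.
Real value added 2005 = 15453.9 / 1.417 = 10906.07.
Real growth = 10906.07 / 7292.61 − 1 = 0.4955.

49.55%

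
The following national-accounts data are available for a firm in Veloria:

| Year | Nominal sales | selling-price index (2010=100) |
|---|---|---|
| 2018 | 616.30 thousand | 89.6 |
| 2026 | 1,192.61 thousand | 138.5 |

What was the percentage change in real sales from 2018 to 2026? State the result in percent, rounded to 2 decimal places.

25.19%

Deflate each year: 2018 → 616.30/0.896 = 687.83; 2026 → 1192.61/1.385 = 861.09.
So real sales changed by 861.09/687.83 − 1 = 0.2519, i.e. 25.19%.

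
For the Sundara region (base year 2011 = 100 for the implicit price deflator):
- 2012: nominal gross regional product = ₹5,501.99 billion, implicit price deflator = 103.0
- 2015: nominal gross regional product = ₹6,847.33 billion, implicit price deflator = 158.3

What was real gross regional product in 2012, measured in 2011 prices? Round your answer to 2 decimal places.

Real gross regional product = Nominal / (implicit price deflator/100) = 5501.99 / 1.030 = 5341.74.

₹5,341.74 billion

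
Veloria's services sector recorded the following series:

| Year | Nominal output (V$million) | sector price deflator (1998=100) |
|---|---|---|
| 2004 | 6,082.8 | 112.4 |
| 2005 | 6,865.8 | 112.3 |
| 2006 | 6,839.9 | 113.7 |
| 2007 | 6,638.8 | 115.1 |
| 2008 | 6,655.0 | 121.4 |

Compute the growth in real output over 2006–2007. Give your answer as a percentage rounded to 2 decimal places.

-4.12%

Real output 2006 = 6839.9/1.137 = 6015.74.
Real output 2007 = 6638.8/1.151 = 5767.85.
Change = 5767.85/6015.74 − 1 = -0.0412.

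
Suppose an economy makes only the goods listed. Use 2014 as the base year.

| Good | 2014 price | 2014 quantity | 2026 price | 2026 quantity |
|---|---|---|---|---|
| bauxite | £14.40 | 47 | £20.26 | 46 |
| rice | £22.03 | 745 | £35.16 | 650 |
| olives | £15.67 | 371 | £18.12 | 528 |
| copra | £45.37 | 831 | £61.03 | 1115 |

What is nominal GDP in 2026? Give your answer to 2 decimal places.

Nominal GDP 2026 = Σ (p_2026 × q_2026) = 20.26·46 + 35.16·650 + 18.12·528 + 61.03·1115 = 101401.77.

£101401.77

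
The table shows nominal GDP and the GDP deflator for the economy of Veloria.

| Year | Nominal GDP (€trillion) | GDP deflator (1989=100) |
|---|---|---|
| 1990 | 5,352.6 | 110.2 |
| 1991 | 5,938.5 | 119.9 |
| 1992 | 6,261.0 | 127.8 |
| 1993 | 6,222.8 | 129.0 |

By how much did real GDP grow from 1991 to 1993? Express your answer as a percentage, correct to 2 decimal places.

Real GDP 1991 = 5938.5/1.199 = 4952.88.
Real GDP 1993 = 6222.8/1.290 = 4823.88.
Change = 4823.88/4952.88 − 1 = -0.0260.

-2.60%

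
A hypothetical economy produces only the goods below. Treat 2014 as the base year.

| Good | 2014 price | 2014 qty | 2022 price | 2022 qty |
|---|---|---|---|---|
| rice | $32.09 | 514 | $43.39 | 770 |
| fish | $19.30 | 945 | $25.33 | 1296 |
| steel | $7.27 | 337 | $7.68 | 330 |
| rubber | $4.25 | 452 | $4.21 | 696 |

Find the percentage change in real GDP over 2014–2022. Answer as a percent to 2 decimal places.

Real GDP 2014 = Nominal GDP 2014 = 32.09·514 + 19.30·945 + 7.27·337 + 4.25·452 = 39103.75.
Real GDP 2022 (at 2014 prices) = 32.09·770 + 19.30·1296 + 7.27·330 + 4.25·696 = 55079.20.
Real growth = 55079.20/39103.75 − 1 = 0.4085.

40.85%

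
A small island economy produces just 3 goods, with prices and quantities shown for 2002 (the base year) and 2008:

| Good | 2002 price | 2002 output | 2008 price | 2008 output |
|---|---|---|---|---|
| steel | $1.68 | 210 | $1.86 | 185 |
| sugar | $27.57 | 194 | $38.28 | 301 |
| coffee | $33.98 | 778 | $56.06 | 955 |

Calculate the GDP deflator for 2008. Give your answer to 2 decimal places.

159.29

Nominal GDP 2008 = 1.86·185 + 38.28·301 + 56.06·955 = 65403.68.
Real GDP 2008 (at 2002 prices) = 1.68·185 + 27.57·301 + 33.98·955 = 41060.27.
Deflator = Nominal/Real × 100 = 65403.68/41060.27 × 100 = 159.287.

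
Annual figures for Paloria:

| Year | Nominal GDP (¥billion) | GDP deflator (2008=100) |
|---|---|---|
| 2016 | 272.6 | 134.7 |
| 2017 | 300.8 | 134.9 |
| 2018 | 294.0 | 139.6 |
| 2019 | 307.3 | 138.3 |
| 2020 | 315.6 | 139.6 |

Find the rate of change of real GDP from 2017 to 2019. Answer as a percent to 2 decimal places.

-0.35%

Real GDP 2017 = 300.8/1.349 = 222.98.
Real GDP 2019 = 307.3/1.383 = 222.20.
Change = 222.20/222.98 − 1 = -0.0035.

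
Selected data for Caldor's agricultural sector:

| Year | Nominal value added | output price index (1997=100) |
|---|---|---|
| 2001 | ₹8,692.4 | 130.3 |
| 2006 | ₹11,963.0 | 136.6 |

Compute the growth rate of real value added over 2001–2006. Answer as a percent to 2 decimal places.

31.28%

Deflate each year: 2001 → 8692.4/1.303 = 6671.07; 2006 → 11963.0/1.366 = 8757.69.
So real value added changed by 8757.69/6671.07 − 1 = 0.3128, i.e. 31.28%.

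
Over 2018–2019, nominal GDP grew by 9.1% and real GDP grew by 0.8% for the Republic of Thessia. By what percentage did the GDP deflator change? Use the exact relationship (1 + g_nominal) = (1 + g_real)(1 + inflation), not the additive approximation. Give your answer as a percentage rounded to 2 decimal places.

8.23%

(1 + g_nom) = (1 + g_real)(1 + π), so π = 1.0910 / 1.0080 − 1 = 0.08234.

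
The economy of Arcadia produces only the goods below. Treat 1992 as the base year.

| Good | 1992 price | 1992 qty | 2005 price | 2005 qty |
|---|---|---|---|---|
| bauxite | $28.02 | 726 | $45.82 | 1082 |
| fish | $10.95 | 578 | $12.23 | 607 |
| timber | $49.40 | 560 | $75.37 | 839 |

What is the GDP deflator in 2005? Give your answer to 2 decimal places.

Nominal GDP 2005 = 45.82·1082 + 12.23·607 + 75.37·839 = 120236.28.
Real GDP 2005 (at 1992 prices) = 28.02·1082 + 10.95·607 + 49.40·839 = 78410.89.
Deflator = Nominal/Real × 100 = 120236.28/78410.89 × 100 = 153.341.

153.34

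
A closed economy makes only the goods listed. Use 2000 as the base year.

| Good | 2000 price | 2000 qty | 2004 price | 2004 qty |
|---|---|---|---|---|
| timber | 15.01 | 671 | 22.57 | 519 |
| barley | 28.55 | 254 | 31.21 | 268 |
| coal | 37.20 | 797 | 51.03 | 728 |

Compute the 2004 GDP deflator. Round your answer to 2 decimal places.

134.58

Nominal GDP 2004 = 22.57·519 + 31.21·268 + 51.03·728 = 57227.95.
Real GDP 2004 (at 2000 prices) = 15.01·519 + 28.55·268 + 37.20·728 = 42523.19.
Deflator = Nominal/Real × 100 = 57227.95/42523.19 × 100 = 134.581.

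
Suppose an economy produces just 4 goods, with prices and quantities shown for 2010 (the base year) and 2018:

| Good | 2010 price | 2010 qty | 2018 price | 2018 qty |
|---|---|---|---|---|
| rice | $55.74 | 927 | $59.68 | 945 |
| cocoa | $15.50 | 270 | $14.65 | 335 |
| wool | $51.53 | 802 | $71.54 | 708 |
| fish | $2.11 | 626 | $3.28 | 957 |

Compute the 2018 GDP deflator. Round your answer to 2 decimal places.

119.43

Nominal GDP 2018 = 59.68·945 + 14.65·335 + 71.54·708 + 3.28·957 = 115094.63.
Real GDP 2018 (at 2010 prices) = 55.74·945 + 15.50·335 + 51.53·708 + 2.11·957 = 96369.31.
Deflator = Nominal/Real × 100 = 115094.63/96369.31 × 100 = 119.431.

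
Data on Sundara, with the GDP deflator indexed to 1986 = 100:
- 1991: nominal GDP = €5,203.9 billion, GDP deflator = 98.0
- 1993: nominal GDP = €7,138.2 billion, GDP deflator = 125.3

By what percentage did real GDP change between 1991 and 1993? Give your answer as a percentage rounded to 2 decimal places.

7.28%

Real GDP 1991 = 5203.9 / 0.980 = 5310.10.
Real GDP 1993 = 7138.2 / 1.253 = 5696.89.
Real growth = 5696.89 / 5310.10 − 1 = 0.0728.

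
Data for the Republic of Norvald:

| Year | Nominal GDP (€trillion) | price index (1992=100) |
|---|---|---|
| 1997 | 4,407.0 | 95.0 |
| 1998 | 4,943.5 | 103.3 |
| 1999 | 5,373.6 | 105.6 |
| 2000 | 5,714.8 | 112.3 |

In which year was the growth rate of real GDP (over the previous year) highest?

1999

1998: real = 4943.5/1.033 = 4785.58; growth vs 1997 (4638.95) = 3.16%.
1999: real = 5373.6/1.056 = 5088.64; growth vs 1998 (4785.58) = 6.33%.
2000: real = 5714.8/1.123 = 5088.87; growth vs 1999 (5088.64) = 0.00%.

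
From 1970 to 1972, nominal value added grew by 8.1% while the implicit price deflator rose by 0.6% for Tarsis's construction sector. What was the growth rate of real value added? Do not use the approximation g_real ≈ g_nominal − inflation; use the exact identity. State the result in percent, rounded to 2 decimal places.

(1 + g_nom) = (1 + g_real)(1 + π), so g_real = 1.0810 / 1.0060 − 1 = 0.07455.

7.46%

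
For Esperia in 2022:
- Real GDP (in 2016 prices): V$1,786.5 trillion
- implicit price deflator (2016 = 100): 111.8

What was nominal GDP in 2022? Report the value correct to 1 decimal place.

V$1,997.3 trillion

Nominal GDP = Real × (implicit price deflator/100) = 1786.5 × 1.118 = 1997.31.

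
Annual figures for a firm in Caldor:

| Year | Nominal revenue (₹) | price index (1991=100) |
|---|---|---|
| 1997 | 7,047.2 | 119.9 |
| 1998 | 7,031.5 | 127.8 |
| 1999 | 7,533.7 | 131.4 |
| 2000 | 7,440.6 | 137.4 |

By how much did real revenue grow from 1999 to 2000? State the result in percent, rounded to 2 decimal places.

-5.55%

Real revenue 1999 = 7533.7/1.314 = 5733.41.
Real revenue 2000 = 7440.6/1.374 = 5415.28.
Change = 5415.28/5733.41 − 1 = -0.0555.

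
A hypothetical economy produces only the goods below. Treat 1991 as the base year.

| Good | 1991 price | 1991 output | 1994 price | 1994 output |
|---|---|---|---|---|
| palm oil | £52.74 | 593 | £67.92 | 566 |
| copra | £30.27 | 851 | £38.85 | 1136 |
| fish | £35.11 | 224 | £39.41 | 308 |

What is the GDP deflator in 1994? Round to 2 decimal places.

Nominal GDP 1994 = 67.92·566 + 38.85·1136 + 39.41·308 = 94714.60.
Real GDP 1994 (at 1991 prices) = 52.74·566 + 30.27·1136 + 35.11·308 = 75051.44.
Deflator = Nominal/Real × 100 = 94714.60/75051.44 × 100 = 126.200.

126.20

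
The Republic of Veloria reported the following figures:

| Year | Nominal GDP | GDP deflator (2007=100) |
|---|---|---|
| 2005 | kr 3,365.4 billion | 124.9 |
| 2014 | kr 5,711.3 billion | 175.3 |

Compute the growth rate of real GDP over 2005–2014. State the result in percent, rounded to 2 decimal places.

20.91%

Real GDP 2005 = 3365.4 / 1.249 = 2694.48.
Real GDP 2014 = 5711.3 / 1.753 = 3258.01.
Real growth = 3258.01 / 2694.48 − 1 = 0.2091.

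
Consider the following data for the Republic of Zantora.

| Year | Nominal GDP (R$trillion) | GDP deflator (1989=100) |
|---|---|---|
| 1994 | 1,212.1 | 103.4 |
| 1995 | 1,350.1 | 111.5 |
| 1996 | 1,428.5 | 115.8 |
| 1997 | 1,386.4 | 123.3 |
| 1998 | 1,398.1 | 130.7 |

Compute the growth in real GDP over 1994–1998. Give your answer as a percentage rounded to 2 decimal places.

-8.75%

Real GDP 1994 = 1212.1/1.034 = 1172.24.
Real GDP 1998 = 1398.1/1.307 = 1069.70.
Change = 1069.70/1172.24 − 1 = -0.0875.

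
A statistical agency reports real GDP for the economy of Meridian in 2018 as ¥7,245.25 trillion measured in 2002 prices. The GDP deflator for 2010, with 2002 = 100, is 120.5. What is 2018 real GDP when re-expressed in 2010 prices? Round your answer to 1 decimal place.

¥8,730.5 trillion

Real GDP in 2010 prices = Real GDP in 2002 prices × (P_2010/P_2002) = 7245.25 × 1.205 = 8730.53.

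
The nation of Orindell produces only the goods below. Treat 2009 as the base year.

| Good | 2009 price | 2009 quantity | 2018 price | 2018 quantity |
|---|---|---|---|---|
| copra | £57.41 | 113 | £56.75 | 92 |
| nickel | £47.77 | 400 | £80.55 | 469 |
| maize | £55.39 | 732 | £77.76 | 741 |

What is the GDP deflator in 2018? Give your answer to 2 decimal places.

Nominal GDP 2018 = 56.75·92 + 80.55·469 + 77.76·741 = 100619.11.
Real GDP 2018 (at 2009 prices) = 57.41·92 + 47.77·469 + 55.39·741 = 68729.84.
Deflator = Nominal/Real × 100 = 100619.11/68729.84 × 100 = 146.398.

146.40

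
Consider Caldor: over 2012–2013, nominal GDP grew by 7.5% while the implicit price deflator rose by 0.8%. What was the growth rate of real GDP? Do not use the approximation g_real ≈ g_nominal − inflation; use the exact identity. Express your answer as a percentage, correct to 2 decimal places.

(1 + g_nom) = (1 + g_real)(1 + π), so g_real = 1.0750 / 1.0080 − 1 = 0.06647.

6.65%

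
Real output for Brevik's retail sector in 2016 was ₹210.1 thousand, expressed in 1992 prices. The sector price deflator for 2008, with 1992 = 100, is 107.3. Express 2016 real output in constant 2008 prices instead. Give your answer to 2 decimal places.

Real output in 2008 prices = Real output in 1992 prices × (P_2008/P_1992) = 210.1 × 1.073 = 225.44.

₹225.44 thousand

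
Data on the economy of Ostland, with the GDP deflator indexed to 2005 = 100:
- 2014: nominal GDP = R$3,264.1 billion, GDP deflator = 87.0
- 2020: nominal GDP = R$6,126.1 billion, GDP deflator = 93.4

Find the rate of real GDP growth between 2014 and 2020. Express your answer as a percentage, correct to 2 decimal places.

Real GDP 2014 = 3264.1 / 0.870 = 3751.84.
Real GDP 2020 = 6126.1 / 0.934 = 6558.99.
Real growth = 6558.99 / 3751.84 − 1 = 0.7482.

74.82%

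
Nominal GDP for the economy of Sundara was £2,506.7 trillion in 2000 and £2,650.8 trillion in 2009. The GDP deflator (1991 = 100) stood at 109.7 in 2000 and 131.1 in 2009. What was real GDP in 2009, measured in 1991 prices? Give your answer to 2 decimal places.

Real GDP = Nominal / (GDP deflator/100) = 2650.8 / 1.311 = 2021.97.

£2,021.97 trillion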